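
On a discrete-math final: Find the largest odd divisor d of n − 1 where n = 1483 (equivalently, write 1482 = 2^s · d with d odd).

Halving: 1482 → 741; 741 is odd.
So 1482 = 2^1 · 741.

741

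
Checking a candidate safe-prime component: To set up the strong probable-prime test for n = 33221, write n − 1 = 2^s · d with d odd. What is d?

Halving: 33220 → 16610 → 8305; 8305 is odd.
So 33220 = 2^2 · 8305.

8305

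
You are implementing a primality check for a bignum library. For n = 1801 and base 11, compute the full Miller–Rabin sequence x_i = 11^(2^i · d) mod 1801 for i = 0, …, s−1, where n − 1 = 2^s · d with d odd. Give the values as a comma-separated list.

524, 824, 1800

n − 1 = 1800 = 2^3 · 225, so s = 3 and d = 225.
x_0 = 11^225 mod 1801 = 524.
x_1 = 524^2 mod 1801 = 824.
x_2 = 824^2 mod 1801 = 1800.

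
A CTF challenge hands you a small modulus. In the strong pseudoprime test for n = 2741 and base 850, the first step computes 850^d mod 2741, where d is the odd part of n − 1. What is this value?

2085

n − 1 = 2740 = 2^2 · 685, so s = 2 and d = 685.
850^685 mod 2741 = 2085.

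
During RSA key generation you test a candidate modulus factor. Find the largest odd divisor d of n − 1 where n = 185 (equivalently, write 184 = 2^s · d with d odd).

Halving: 184 → 92 → 46 → 23; 23 is odd.
So 184 = 2^3 · 23.

23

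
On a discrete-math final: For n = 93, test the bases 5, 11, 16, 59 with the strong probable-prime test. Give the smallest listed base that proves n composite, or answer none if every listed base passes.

n − 1 = 92 = 2^2 · 23, so s = 2 and d = 23.
Base 5: x_0 = 5^23 mod 93 = 56. x_0 is neither 1 nor 92, so continue squaring. x_1 = 56^2 mod 93 = 67. Reached i = s−1 = 1 without hitting −1: 5 is a Miller–Rabin witness and 93 is composite.
Base 11: x_0 = 11^23 mod 93 = 74. x_0 is neither 1 nor 92, so continue squaring. x_1 = 74^2 mod 93 = 82. Reached i = s−1 = 1 without hitting −1: 11 is a Miller–Rabin witness and 93 is composite.
Base 16: x_0 = 16^23 mod 93 = 4. x_0 is neither 1 nor 92, so continue squaring. x_1 = 4^2 mod 93 = 16. Reached i = s−1 = 1 without hitting −1: 16 is a Miller–Rabin witness and 93 is composite.
Base 59: x_0 = 59^23 mod 93 = 20. x_0 is neither 1 nor 92, so continue squaring. x_1 = 20^2 mod 93 = 28. Reached i = s−1 = 1 without hitting −1: 59 is a Miller–Rabin witness and 93 is composite.
The smallest witness among the given bases is 5.

5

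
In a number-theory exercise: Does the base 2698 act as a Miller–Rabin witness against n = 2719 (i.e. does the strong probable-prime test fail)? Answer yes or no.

no

n − 1 = 2718 = 2^1 · 1359, so s = 1 and d = 1359.
x_0 = 2698^1359 mod 2719 = 1.
x_0 = 1, so 2698 is not a witness.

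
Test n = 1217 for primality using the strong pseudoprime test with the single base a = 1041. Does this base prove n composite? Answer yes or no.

n − 1 = 1216 = 2^6 · 19, so s = 6 and d = 19.
x_0 = 1041^19 mod 1217 = 268.
x_0 is neither 1 nor 1216, so continue squaring.
x_1 = 268^2 mod 1217 = 21.
x_2 = 21^2 mod 1217 = 441.
x_3 = 441^2 mod 1217 = 978.
x_4 = 978^2 mod 1217 = 1139.
x_5 = 1139^2 mod 1217 = 1216.
x_5 ≡ −1, so 1041 is not a witness.

no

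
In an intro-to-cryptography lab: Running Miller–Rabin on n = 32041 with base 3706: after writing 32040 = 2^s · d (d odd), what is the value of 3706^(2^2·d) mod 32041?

21123

n − 1 = 32040 = 2^3 · 4005, so s = 3 and d = 4005.
Repeated squaring mod 32041: 3706^1 ≡ 3706, 3706^2 ≡ 20888, 3706^4 ≡ 6247, 3706^8 ≡ 31112, 3706^16 ≡ 29975, 3706^32 ≡ 6903, 3706^64 ≡ 6442, 3706^128 ≡ 6269, 3706^256 ≡ 18095, 3706^512 ≡ 2046, 3706^1024 ≡ 20786, 3706^2048 ≡ 16952.
4005 = 2048 + 1024 + 512 + 256 + 128 + 32 + 4 + 1, so 3706^4005 ≡ 16952·20786·2046·18095·6269·6903·6247·3706 ≡ 21302 (mod 32041).
x_0 = 21302.
x_1 = 21302^2 mod 32041 = 10562.
x_2 = 10562^2 mod 32041 = 21123.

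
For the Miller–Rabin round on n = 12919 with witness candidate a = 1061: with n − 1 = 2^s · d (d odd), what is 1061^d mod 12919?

12918

n − 1 = 12918 = 2^1 · 6459, so s = 1 and d = 6459.
1061^6459 mod 12919 = 12918.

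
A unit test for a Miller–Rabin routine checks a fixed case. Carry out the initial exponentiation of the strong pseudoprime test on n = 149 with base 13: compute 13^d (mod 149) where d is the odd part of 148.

n − 1 = 148 = 2^2 · 37, so s = 2 and d = 37.
13^37 mod 149 = 105.

105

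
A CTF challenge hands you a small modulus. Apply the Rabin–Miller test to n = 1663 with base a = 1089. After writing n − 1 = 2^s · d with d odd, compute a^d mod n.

1

n − 1 = 1662 = 2^1 · 831, so s = 1 and d = 831.
1089^831 mod 1663 = 1.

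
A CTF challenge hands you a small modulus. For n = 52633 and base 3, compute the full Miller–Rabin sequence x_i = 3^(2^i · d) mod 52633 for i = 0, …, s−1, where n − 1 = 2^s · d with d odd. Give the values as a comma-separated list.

n − 1 = 52632 = 2^3 · 6579, so s = 3 and d = 6579.
x_0 = 3^6579 mod 52633 = 3604.
x_1 = 3604^2 mod 52633 = 41098.
x_2 = 41098^2 mod 52633 = 1.

3604, 41098, 1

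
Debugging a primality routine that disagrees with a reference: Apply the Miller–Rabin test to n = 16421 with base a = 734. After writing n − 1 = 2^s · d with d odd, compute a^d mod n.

n − 1 = 16420 = 2^2 · 4105, so s = 2 and d = 4105.
Repeated squaring mod 16421: 734^1 ≡ 734, 734^2 ≡ 13284, 734^4 ≡ 4590, 734^8 ≡ 16378, 734^16 ≡ 1849, 734^32 ≡ 3233, 734^64 ≡ 8533, 734^128 ≡ 1375, 734^256 ≡ 2210, 734^512 ≡ 7063, 734^1024 ≡ 15392, 734^2048 ≡ 7897, 734^4096 ≡ 12072.
4105 = 4096 + 8 + 1, so 734^4105 ≡ 12072·16378·734 ≡ 16420 (mod 16421).

16420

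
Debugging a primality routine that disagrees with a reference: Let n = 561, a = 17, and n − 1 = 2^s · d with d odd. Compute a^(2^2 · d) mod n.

34

n − 1 = 560 = 2^4 · 35, so s = 4 and d = 35.
x_0 = 17^35 mod 561 = 527.
x_1 = 527^2 mod 561 = 34.
x_2 = 34^2 mod 561 = 34.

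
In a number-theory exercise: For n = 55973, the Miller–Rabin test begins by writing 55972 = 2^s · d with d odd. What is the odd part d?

Halving: 55972 → 27986 → 13993; 13993 is odd.
So 55972 = 2^2 · 13993.

13993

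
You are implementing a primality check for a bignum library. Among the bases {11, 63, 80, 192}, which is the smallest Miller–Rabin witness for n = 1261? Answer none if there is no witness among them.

11

n − 1 = 1260 = 2^2 · 315, so s = 2 and d = 315.
Base 11: x_0 = 11^315 mod 1261 = 512. x_0 is neither 1 nor 1260, so continue squaring. x_1 = 512^2 mod 1261 = 1117. Reached i = s−1 = 1 without hitting −1: 11 is a Miller–Rabin witness and 1261 is composite.
Base 63: x_0 = 63^315 mod 1261 = 1097. x_0 is neither 1 nor 1260, so continue squaring. x_1 = 1097^2 mod 1261 = 415. Reached i = s−1 = 1 without hitting −1: 63 is a Miller–Rabin witness and 1261 is composite.
Base 80: x_0 = 80^315 mod 1261 = 554. x_0 is neither 1 nor 1260, so continue squaring. x_1 = 554^2 mod 1261 = 493. Reached i = s−1 = 1 without hitting −1: 80 is a Miller–Rabin witness and 1261 is composite.
Base 192: x_0 = 192^315 mod 1261 = 493. x_0 is neither 1 nor 1260, so continue squaring. x_1 = 493^2 mod 1261 = 937. Reached i = s−1 = 1 without hitting −1: 192 is a Miller–Rabin witness and 1261 is composite.
The smallest witness among the given bases is 11.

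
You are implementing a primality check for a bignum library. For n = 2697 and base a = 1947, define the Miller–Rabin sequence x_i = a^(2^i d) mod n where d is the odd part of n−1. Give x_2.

459

n − 1 = 2696 = 2^3 · 337, so s = 3 and d = 337.
Repeated squaring mod 2697: 1947^1 ≡ 1947, 1947^2 ≡ 1524, 1947^4 ≡ 459, 1947^8 ≡ 315, 1947^16 ≡ 2133, 1947^32 ≡ 2547, 1947^64 ≡ 924, 1947^128 ≡ 1524, 1947^256 ≡ 459.
337 = 256 + 64 + 16 + 1, so 1947^337 ≡ 459·924·2133·1947 ≡ 1947 (mod 2697).
x_0 = 1947.
x_1 = 1947^2 mod 2697 = 1524.
x_2 = 1524^2 mod 2697 = 459.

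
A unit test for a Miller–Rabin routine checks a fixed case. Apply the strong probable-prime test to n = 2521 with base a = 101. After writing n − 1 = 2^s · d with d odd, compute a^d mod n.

n − 1 = 2520 = 2^3 · 315, so s = 3 and d = 315.
Repeated squaring mod 2521: 101^1 ≡ 101, 101^2 ≡ 117, 101^4 ≡ 1084, 101^8 ≡ 270, 101^16 ≡ 2312, 101^32 ≡ 824, 101^64 ≡ 827, 101^128 ≡ 738, 101^256 ≡ 108.
315 = 256 + 32 + 16 + 8 + 2 + 1, so 101^315 ≡ 108·824·2312·270·117·101 ≡ 1 (mod 2521).

1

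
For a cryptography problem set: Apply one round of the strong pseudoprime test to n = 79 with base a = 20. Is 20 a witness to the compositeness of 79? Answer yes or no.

n − 1 = 78 = 2^1 · 39, so s = 1 and d = 39.
x_0 = 20^39 mod 79 = 1.
x_0 = 1, so 20 is not a witness.

no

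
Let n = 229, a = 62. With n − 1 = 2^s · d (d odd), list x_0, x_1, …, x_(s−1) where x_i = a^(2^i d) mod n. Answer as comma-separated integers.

228, 1

n − 1 = 228 = 2^2 · 57, so s = 2 and d = 57.
x_0 = 62^57 mod 229 = 228.
x_1 = 228^2 mod 229 = 1.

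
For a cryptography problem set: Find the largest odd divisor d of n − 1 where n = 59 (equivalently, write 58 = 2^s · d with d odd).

Halving: 58 → 29; 29 is odd.
So 58 = 2^1 · 29.

29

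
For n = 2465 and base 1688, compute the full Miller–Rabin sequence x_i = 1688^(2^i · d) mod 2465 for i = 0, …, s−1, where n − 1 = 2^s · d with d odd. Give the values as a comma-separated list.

173, 349, 1016, 1886, 1

n − 1 = 2464 = 2^5 · 77, so s = 5 and d = 77.
x_0 = 1688^77 mod 2465 = 173.
x_1 = 173^2 mod 2465 = 349.
x_2 = 349^2 mod 2465 = 1016.
x_3 = 1016^2 mod 2465 = 1886.
x_4 = 1886^2 mod 2465 = 1.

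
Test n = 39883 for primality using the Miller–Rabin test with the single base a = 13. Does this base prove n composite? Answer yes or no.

no

n − 1 = 39882 = 2^1 · 19941, so s = 1 and d = 19941.
Repeated squaring mod 39883: 13^1 ≡ 13, 13^2 ≡ 169, 13^4 ≡ 28561, 13^8 ≡ 3722, 13^16 ≡ 13883, 13^32 ≡ 23033, 13^64 ≡ 35306, 13^128 ≡ 10354, 13^256 ≡ 39695, 13^512 ≡ 35344, 13^1024 ≡ 22893, 13^2048 ≡ 26829, 13^4096 ≡ 26740, 13^8192 ≡ 5176, 13^16384 ≡ 29483.
19941 = 16384 + 2048 + 1024 + 256 + 128 + 64 + 32 + 4 + 1, so 13^19941 ≡ 29483·26829·22893·39695·10354·35306·23033·28561·13 ≡ 1 (mod 39883).
x_0 = 13^19941 mod 39883 = 1.
x_0 = 1, so 13 is not a witness.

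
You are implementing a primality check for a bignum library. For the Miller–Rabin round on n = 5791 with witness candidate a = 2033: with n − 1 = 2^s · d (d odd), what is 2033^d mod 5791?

n − 1 = 5790 = 2^1 · 2895, so s = 1 and d = 2895.
By repeated squaring, 2033^2895 ≡ 5790 (mod 5791).

5790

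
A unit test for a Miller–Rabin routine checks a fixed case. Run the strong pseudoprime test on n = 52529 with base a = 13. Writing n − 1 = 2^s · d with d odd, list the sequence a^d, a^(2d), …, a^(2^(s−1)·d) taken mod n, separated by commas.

n − 1 = 52528 = 2^4 · 3283, so s = 4 and d = 3283.
x_0 = 13^3283 mod 52529 = 40928.
x_1 = 40928^2 mod 52529 = 3903.
x_2 = 3903^2 mod 52529 = 52528.
x_3 = 52528^2 mod 52529 = 1.

40928, 3903, 52528, 1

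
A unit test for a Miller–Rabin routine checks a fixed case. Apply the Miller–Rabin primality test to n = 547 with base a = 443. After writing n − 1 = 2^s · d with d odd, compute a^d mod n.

n − 1 = 546 = 2^1 · 273, so s = 1 and d = 273.
By repeated squaring, 443^273 ≡ 1 (mod 547).

1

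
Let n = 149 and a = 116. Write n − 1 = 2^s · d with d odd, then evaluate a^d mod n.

148

n − 1 = 148 = 2^2 · 37, so s = 2 and d = 37.
Repeated squaring mod 149: 116^1 ≡ 116, 116^2 ≡ 46, 116^4 ≡ 30, 116^8 ≡ 6, 116^16 ≡ 36, 116^32 ≡ 104.
37 = 32 + 4 + 1, so 116^37 ≡ 104·30·116 ≡ 148 (mod 149).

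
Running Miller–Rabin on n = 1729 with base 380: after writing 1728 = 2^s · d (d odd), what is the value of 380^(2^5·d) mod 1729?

n − 1 = 1728 = 2^6 · 27, so s = 6 and d = 27.
Repeated squaring mod 1729: 380^1 ≡ 380, 380^2 ≡ 893, 380^4 ≡ 380, 380^8 ≡ 893, 380^16 ≡ 380.
27 = 16 + 8 + 2 + 1, so 380^27 ≡ 380·893·893·380 ≡ 456 (mod 1729).
x_0 = 456.
x_1 = 456^2 mod 1729 = 456.
x_2 = 456^2 mod 1729 = 456.
x_3 = 456^2 mod 1729 = 456.
x_4 = 456^2 mod 1729 = 456.
x_5 = 456^2 mod 1729 = 456.

456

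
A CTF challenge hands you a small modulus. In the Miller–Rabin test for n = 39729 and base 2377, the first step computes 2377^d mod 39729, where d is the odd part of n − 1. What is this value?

n − 1 = 39728 = 2^4 · 2483, so s = 4 and d = 2483.
2377^2483 mod 39729 = 12094.

12094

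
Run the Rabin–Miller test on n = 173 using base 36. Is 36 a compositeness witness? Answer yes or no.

no

n − 1 = 172 = 2^2 · 43, so s = 2 and d = 43.
x_0 = 36^43 mod 173 = 1.
x_0 = 1, so 36 is not a witness.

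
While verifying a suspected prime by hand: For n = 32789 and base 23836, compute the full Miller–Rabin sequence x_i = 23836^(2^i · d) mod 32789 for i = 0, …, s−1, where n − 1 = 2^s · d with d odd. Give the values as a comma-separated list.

6087, 32788

n − 1 = 32788 = 2^2 · 8197, so s = 2 and d = 8197.
x_0 = 23836^8197 mod 32789 = 6087.
x_1 = 6087^2 mod 32789 = 32788.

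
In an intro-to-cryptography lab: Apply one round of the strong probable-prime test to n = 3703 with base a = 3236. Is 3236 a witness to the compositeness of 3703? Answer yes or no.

yes

n − 1 = 3702 = 2^1 · 1851, so s = 1 and d = 1851.
Repeated squaring mod 3703: 3236^1 ≡ 3236, 3236^2 ≡ 3315, 3236^4 ≡ 2424, 3236^8 ≡ 2818, 3236^16 ≡ 1892, 3236^32 ≡ 2566, 3236^64 ≡ 422, 3236^128 ≡ 340, 3236^256 ≡ 807, 3236^512 ≡ 3224, 3236^1024 ≡ 3558.
1851 = 1024 + 512 + 256 + 32 + 16 + 8 + 2 + 1, so 3236^1851 ≡ 3558·3224·807·2566·1892·2818·3315·3236 ≡ 2808 (mod 3703).
x_0 = 3236^1851 mod 3703 = 2808.
x_0 ∉ {1, 3702} and s = 1, so 3236 is a Miller–Rabin witness and 3703 is composite.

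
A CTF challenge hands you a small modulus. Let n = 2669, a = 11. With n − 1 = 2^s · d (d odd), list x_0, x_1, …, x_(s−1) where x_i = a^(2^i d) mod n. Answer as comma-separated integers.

1610, 501

n − 1 = 2668 = 2^2 · 667, so s = 2 and d = 667.
x_0 = 11^667 mod 2669 = 1610.
x_1 = 1610^2 mod 2669 = 501.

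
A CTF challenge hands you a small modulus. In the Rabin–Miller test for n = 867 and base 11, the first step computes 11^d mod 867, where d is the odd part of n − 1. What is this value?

368

n − 1 = 866 = 2^1 · 433, so s = 1 and d = 433.
11^433 mod 867 = 368.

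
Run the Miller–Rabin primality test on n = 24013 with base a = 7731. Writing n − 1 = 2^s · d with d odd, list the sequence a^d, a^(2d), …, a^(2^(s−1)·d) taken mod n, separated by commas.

n − 1 = 24012 = 2^2 · 6003, so s = 2 and d = 6003.
x_0 = 7731^6003 mod 24013 = 12389.
x_1 = 12389^2 mod 24013 = 20238.

12389, 20238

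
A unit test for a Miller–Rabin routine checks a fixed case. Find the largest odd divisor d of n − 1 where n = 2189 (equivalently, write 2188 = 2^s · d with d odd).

547

Halving: 2188 → 1094 → 547; 547 is odd.
So 2188 = 2^2 · 547.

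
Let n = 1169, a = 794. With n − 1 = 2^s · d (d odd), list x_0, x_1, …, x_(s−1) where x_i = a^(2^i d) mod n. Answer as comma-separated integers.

1116, 471, 900, 1052

n − 1 = 1168 = 2^4 · 73, so s = 4 and d = 73.
x_0 = 794^73 mod 1169 = 1116.
x_1 = 1116^2 mod 1169 = 471.
x_2 = 471^2 mod 1169 = 900.
x_3 = 900^2 mod 1169 = 1052.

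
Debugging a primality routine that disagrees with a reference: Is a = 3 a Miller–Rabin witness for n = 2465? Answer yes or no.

n − 1 = 2464 = 2^5 · 77, so s = 5 and d = 77.
x_0 = 3^77 mod 2465 = 2018.
x_0 is neither 1 nor 2464, so continue squaring.
x_1 = 2018^2 mod 2465 = 144.
x_2 = 144^2 mod 2465 = 1016.
x_3 = 1016^2 mod 2465 = 1886.
x_4 = 1886^2 mod 2465 = 1.
x_4 = 1 but x_3 ≠ ±1, a nontrivial square root of 1 — 3 is a witness and 2465 is composite.

yes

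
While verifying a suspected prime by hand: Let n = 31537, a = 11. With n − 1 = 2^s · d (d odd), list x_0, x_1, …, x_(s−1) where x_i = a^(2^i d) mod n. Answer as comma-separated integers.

29513, 28303, 20009, 29403

n − 1 = 31536 = 2^4 · 1971, so s = 4 and d = 1971.
x_0 = 11^1971 mod 31537 = 29513.
x_1 = 29513^2 mod 31537 = 28303.
x_2 = 28303^2 mod 31537 = 20009.
x_3 = 20009^2 mod 31537 = 29403.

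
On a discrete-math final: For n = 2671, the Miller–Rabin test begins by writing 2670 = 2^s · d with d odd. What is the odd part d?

1335

Halving: 2670 → 1335; 1335 is odd.
So 2670 = 2^1 · 1335.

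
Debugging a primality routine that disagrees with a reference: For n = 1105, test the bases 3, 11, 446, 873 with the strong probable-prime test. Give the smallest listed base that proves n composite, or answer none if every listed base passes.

3

n − 1 = 1104 = 2^4 · 69, so s = 4 and d = 69.
Base 3: x_0 = 3^69 mod 1105 = 1093. x_0 is neither 1 nor 1104, so continue squaring. x_1 = 1093^2 mod 1105 = 144. x_2 = 144^2 mod 1105 = 846. x_3 = 846^2 mod 1105 = 781. Reached i = s−1 = 3 without hitting −1: 3 is a Miller–Rabin witness and 1105 is composite.
Base 11: x_0 = 11^69 mod 1105 = 996. x_0 is neither 1 nor 1104, so continue squaring. x_1 = 996^2 mod 1105 = 831. x_2 = 831^2 mod 1105 = 1041. x_3 = 1041^2 mod 1105 = 781. Reached i = s−1 = 3 without hitting −1: 11 is a Miller–Rabin witness and 1105 is composite.
Base 446: x_0 = 446^69 mod 1105 = 701. x_0 is neither 1 nor 1104, so continue squaring. x_1 = 701^2 mod 1105 = 781. x_2 = 781^2 mod 1105 = 1. x_2 = 1 but x_1 ≠ ±1, a nontrivial square root of 1 — 446 is a witness and 1105 is composite.
Base 873: x_0 = 873^69 mod 1105 = 993. x_0 is neither 1 nor 1104, so continue squaring. x_1 = 993^2 mod 1105 = 389. x_2 = 389^2 mod 1105 = 1041. x_3 = 1041^2 mod 1105 = 781. Reached i = s−1 = 3 without hitting −1: 873 is a Miller–Rabin witness and 1105 is composite.
The smallest witness among the given bases is 3.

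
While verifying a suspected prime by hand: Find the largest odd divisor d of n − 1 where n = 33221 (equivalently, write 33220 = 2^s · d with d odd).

8305

Halving: 33220 → 16610 → 8305; 8305 is odd.
So 33220 = 2^2 · 8305.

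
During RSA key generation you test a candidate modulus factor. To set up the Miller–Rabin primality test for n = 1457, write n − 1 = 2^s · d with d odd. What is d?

Halving: 1456 → 728 → 364 → 182 → 91; 91 is odd.
So 1456 = 2^4 · 91.

91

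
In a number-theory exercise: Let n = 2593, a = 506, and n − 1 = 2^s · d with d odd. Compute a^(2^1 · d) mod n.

n − 1 = 2592 = 2^5 · 81, so s = 5 and d = 81.
Repeated squaring mod 2593: 506^1 ≡ 506, 506^2 ≡ 1922, 506^4 ≡ 1652, 506^8 ≡ 1268, 506^16 ≡ 164, 506^32 ≡ 966, 506^64 ≡ 2269.
81 = 64 + 16 + 1, so 506^81 ≡ 2269·164·506 ≡ 1 (mod 2593).
x_0 = 1.
x_1 = 1^2 mod 2593 = 1.

1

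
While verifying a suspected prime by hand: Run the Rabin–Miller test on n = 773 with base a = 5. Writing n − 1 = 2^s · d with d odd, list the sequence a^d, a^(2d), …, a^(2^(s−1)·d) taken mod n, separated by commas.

n − 1 = 772 = 2^2 · 193, so s = 2 and d = 193.
x_0 = 5^193 mod 773 = 456.
x_1 = 456^2 mod 773 = 772.

456, 772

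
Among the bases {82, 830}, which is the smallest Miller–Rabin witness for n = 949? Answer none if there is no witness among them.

n − 1 = 948 = 2^2 · 237, so s = 2 and d = 237.
Base 82: x_0 = 82^237 mod 949 = 948. x_0 = 948 ≡ −1, so 82 is not a witness.
Base 830: x_0 = 830^237 mod 949 = 684. x_0 is neither 1 nor 948, so continue squaring. x_1 = 684^2 mod 949 = 948. x_1 ≡ −1, so 830 is not a witness.
No listed base is a witness for 949.

none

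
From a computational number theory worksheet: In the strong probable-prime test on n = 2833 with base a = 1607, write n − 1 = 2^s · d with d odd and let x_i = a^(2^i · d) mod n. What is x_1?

n − 1 = 2832 = 2^4 · 177, so s = 4 and d = 177.
x_0 = 1607^177 mod 2833 = 2410.
x_1 = 2410^2 mod 2833 = 450.

450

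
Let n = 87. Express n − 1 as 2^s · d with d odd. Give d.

43

Halving: 86 → 43; 43 is odd.
So 86 = 2^1 · 43.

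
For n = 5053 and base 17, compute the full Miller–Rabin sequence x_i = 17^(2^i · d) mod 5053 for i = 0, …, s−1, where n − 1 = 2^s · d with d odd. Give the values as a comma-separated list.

n − 1 = 5052 = 2^2 · 1263, so s = 2 and d = 1263.
x_0 = 17^1263 mod 5053 = 3859.
x_1 = 3859^2 mod 5053 = 690.

3859, 690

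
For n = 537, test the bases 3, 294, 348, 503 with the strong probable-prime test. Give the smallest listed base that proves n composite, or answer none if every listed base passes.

n − 1 = 536 = 2^3 · 67, so s = 3 and d = 67.
Base 3: x_0 = 3^67 mod 537 = 231. x_0 is neither 1 nor 536, so continue squaring. x_1 = 231^2 mod 537 = 198. x_2 = 198^2 mod 537 = 3. Reached i = s−1 = 2 without hitting −1: 3 is a Miller–Rabin witness and 537 is composite.
Base 294: x_0 = 294^67 mod 537 = 381. x_0 is neither 1 nor 536, so continue squaring. x_1 = 381^2 mod 537 = 171. x_2 = 171^2 mod 537 = 243. Reached i = s−1 = 2 without hitting −1: 294 is a Miller–Rabin witness and 537 is composite.
Base 348: x_0 = 348^67 mod 537 = 27. x_0 is neither 1 nor 536, so continue squaring. x_1 = 27^2 mod 537 = 192. x_2 = 192^2 mod 537 = 348. Reached i = s−1 = 2 without hitting −1: 348 is a Miller–Rabin witness and 537 is composite.
Base 503: x_0 = 503^67 mod 537 = 482. x_0 is neither 1 nor 536, so continue squaring. x_1 = 482^2 mod 537 = 340. x_2 = 340^2 mod 537 = 145. Reached i = s−1 = 2 without hitting −1: 503 is a Miller–Rabin witness and 537 is composite.
The smallest witness among the given bases is 3.

3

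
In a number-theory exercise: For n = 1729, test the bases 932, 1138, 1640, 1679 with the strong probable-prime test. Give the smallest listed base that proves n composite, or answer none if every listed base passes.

n − 1 = 1728 = 2^6 · 27, so s = 6 and d = 27.
Base 932: x_0 = 932^27 mod 1729 = 1. x_0 = 1, so 932 is not a witness.
Base 1138: x_0 = 1138^27 mod 1729 = 1331. x_0 is neither 1 nor 1728, so continue squaring. x_1 = 1331^2 mod 1729 = 1065. x_2 = 1065^2 mod 1729 = 1. x_2 = 1 but x_1 ≠ ±1, a nontrivial square root of 1 — 1138 is a witness and 1729 is composite.
Base 1640: x_0 = 1640^27 mod 1729 = 1464. x_0 is neither 1 nor 1728, so continue squaring. x_1 = 1464^2 mod 1729 = 1065. x_2 = 1065^2 mod 1729 = 1. x_2 = 1 but x_1 ≠ ±1, a nontrivial square root of 1 — 1640 is a witness and 1729 is composite.
Base 1679: x_0 = 1679^27 mod 1729 = 1217. x_0 is neither 1 nor 1728, so continue squaring. x_1 = 1217^2 mod 1729 = 1065. x_2 = 1065^2 mod 1729 = 1. x_2 = 1 but x_1 ≠ ±1, a nontrivial square root of 1 — 1679 is a witness and 1729 is composite.
The smallest witness among the given bases is 1138.

1138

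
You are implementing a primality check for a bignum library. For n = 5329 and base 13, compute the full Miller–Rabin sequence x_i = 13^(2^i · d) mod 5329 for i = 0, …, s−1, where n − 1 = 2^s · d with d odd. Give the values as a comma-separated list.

2139, 3039, 364, 4600

n − 1 = 5328 = 2^4 · 333, so s = 4 and d = 333.
x_0 = 13^333 mod 5329 = 2139.
x_1 = 2139^2 mod 5329 = 3039.
x_2 = 3039^2 mod 5329 = 364.
x_3 = 364^2 mod 5329 = 4600.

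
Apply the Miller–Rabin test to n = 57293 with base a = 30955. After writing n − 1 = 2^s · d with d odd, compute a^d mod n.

51885

n − 1 = 57292 = 2^2 · 14323, so s = 2 and d = 14323.
30955^14323 mod 57293 = 51885.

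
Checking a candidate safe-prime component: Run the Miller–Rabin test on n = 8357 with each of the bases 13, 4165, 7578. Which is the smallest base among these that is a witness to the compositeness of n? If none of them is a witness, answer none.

13

n − 1 = 8356 = 2^2 · 2089, so s = 2 and d = 2089.
Base 13: x_0 = 13^2089 mod 8357 = 2880. x_0 is neither 1 nor 8356, so continue squaring. x_1 = 2880^2 mod 8357 = 4256. Reached i = s−1 = 1 without hitting −1: 13 is a Miller–Rabin witness and 8357 is composite.
Base 4165: x_0 = 4165^2089 mod 8357 = 5683. x_0 is neither 1 nor 8356, so continue squaring. x_1 = 5683^2 mod 8357 = 5041. Reached i = s−1 = 1 without hitting −1: 4165 is a Miller–Rabin witness and 8357 is composite.
Base 7578: x_0 = 7578^2089 mod 8357 = 3918. x_0 is neither 1 nor 8356, so continue squaring. x_1 = 3918^2 mod 8357 = 7272. Reached i = s−1 = 1 without hitting −1: 7578 is a Miller–Rabin witness and 8357 is composite.
The smallest witness among the given bases is 13.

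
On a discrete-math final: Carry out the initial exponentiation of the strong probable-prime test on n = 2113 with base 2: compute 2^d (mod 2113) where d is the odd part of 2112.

65

n − 1 = 2112 = 2^6 · 33, so s = 6 and d = 33.
By repeated squaring, 2^33 ≡ 65 (mod 2113).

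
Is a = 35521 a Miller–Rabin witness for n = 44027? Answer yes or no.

no

n − 1 = 44026 = 2^1 · 22013, so s = 1 and d = 22013.
x_0 = 35521^22013 mod 44027 = 44026.
x_0 = 44026 ≡ −1, so 35521 is not a witness.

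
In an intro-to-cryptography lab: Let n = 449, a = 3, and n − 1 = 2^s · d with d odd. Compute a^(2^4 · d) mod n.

67

n − 1 = 448 = 2^6 · 7, so s = 6 and d = 7.
x_0 = 3^7 mod 449 = 391.
x_1 = 391^2 mod 449 = 221.
x_2 = 221^2 mod 449 = 349.
x_3 = 349^2 mod 449 = 122.
x_4 = 122^2 mod 449 = 67.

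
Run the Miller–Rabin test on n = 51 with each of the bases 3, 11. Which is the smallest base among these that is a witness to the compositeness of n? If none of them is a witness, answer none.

3

n − 1 = 50 = 2^1 · 25, so s = 1 and d = 25.
Base 3: x_0 = 3^25 mod 51 = 48. x_0 ∉ {1, 50} and s = 1, so 3 is a Miller–Rabin witness and 51 is composite.
Base 11: x_0 = 11^25 mod 51 = 23. x_0 ∉ {1, 50} and s = 1, so 11 is a Miller–Rabin witness and 51 is composite.
The smallest witness among the given bases is 3.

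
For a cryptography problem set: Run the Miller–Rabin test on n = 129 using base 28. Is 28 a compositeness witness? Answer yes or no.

yes

n − 1 = 128 = 2^7 · 1, so s = 7 and d = 1.
x_0 = 28^1 mod 129 = 28.
x_0 is neither 1 nor 128, so continue squaring.
x_1 = 28^2 mod 129 = 10.
x_2 = 10^2 mod 129 = 100.
x_3 = 100^2 mod 129 = 67.
x_4 = 67^2 mod 129 = 103.
x_5 = 103^2 mod 129 = 31.
x_6 = 31^2 mod 129 = 58.
Reached i = s−1 = 6 without hitting −1: 28 is a Miller–Rabin witness and 129 is composite.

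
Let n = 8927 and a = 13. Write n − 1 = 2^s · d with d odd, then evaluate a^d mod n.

6339

n − 1 = 8926 = 2^1 · 4463, so s = 1 and d = 4463.
Repeated squaring mod 8927: 13^1 ≡ 13, 13^2 ≡ 169, 13^4 ≡ 1780, 13^8 ≡ 8242, 13^16 ≡ 5021, 13^32 ≡ 593, 13^64 ≡ 3496, 13^128 ≡ 953, 13^256 ≡ 6582, 13^512 ≡ 8920, 13^1024 ≡ 49, 13^2048 ≡ 2401, 13^4096 ≡ 6886.
4463 = 4096 + 256 + 64 + 32 + 8 + 4 + 2 + 1, so 13^4463 ≡ 6886·6582·3496·593·8242·1780·169·13 ≡ 6339 (mod 8927).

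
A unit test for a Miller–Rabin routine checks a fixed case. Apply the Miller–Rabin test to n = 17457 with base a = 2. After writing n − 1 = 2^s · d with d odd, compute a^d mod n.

n − 1 = 17456 = 2^4 · 1091, so s = 4 and d = 1091.
Repeated squaring mod 17457: 2^1 ≡ 2, 2^2 ≡ 4, 2^4 ≡ 16, 2^8 ≡ 256, 2^16 ≡ 13165, 2^32 ≡ 4129, 2^64 ≡ 10609, 2^128 ≡ 5602, 2^256 ≡ 12175, 2^512 ≡ 3238, 2^1024 ≡ 10444.
1091 = 1024 + 64 + 2 + 1, so 2^1091 ≡ 10444·10609·4·2 ≡ 6536 (mod 17457).

6536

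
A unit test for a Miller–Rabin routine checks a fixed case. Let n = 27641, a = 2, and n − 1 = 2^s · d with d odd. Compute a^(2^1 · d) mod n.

n − 1 = 27640 = 2^3 · 3455, so s = 3 and d = 3455.
x_0 = 2^3455 mod 27641 = 810.
x_1 = 810^2 mod 27641 = 20357.

20357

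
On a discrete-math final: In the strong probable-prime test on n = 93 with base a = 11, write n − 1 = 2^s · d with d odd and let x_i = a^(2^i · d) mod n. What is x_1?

n − 1 = 92 = 2^2 · 23, so s = 2 and d = 23.
x_0 = 11^23 mod 93 = 74.
x_1 = 74^2 mod 93 = 82.

82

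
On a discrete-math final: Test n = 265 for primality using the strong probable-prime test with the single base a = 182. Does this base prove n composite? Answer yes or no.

no

n − 1 = 264 = 2^3 · 33, so s = 3 and d = 33.
x_0 = 182^33 mod 265 = 182.
x_0 is neither 1 nor 264, so continue squaring.
x_1 = 182^2 mod 265 = 264.
x_1 ≡ −1, so 182 is not a witness.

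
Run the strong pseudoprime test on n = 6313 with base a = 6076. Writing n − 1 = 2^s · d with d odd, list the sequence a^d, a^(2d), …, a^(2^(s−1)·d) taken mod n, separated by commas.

n − 1 = 6312 = 2^3 · 789, so s = 3 and d = 789.
x_0 = 6076^789 mod 6313 = 589.
x_1 = 589^2 mod 6313 = 6019.
x_2 = 6019^2 mod 6313 = 4367.

589, 6019, 4367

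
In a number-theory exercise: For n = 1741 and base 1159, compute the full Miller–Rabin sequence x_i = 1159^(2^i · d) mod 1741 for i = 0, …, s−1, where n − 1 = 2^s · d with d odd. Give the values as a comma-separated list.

1, 1

n − 1 = 1740 = 2^2 · 435, so s = 2 and d = 435.
x_0 = 1159^435 mod 1741 = 1.
x_1 = 1^2 mod 1741 = 1.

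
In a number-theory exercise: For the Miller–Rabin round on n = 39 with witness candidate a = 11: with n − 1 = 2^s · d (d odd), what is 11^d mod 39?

2

n − 1 = 38 = 2^1 · 19, so s = 1 and d = 19.
11^19 mod 39 = 2.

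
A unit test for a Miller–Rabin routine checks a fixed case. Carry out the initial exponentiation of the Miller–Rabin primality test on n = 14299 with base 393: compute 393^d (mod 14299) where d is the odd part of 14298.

14153

n − 1 = 14298 = 2^1 · 7149, so s = 1 and d = 7149.
Repeated squaring mod 14299: 393^1 ≡ 393, 393^2 ≡ 11459, 393^4 ≡ 964, 393^8 ≡ 14160, 393^16 ≡ 5022, 393^32 ≡ 11347, 393^64 ≡ 6213, 393^128 ≡ 8368, 393^256 ≡ 1221, 393^512 ≡ 3745, 393^1024 ≡ 12005, 393^2048 ≡ 404, 393^4096 ≡ 5927.
7149 = 4096 + 2048 + 512 + 256 + 128 + 64 + 32 + 8 + 4 + 1, so 393^7149 ≡ 5927·404·3745·1221·8368·6213·11347·14160·964·393 ≡ 14153 (mod 14299).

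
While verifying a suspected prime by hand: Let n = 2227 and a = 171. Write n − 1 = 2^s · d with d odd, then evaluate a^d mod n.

n − 1 = 2226 = 2^1 · 1113, so s = 1 and d = 1113.
171^1113 mod 2227 = 2092.

2092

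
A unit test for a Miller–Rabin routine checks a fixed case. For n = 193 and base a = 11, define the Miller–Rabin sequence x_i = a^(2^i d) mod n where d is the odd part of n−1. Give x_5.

192

n − 1 = 192 = 2^6 · 3, so s = 6 and d = 3.
x_0 = 11^3 mod 193 = 173.
x_1 = 173^2 mod 193 = 14.
x_2 = 14^2 mod 193 = 3.
x_3 = 3^2 mod 193 = 9.
x_4 = 9^2 mod 193 = 81.
x_5 = 81^2 mod 193 = 192.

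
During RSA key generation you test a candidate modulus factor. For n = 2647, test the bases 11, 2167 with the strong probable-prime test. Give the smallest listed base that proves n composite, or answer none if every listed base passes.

none

n − 1 = 2646 = 2^1 · 1323, so s = 1 and d = 1323.
Base 11: x_0 = 11^1323 mod 2647 = 1. x_0 = 1, so 11 is not a witness.
Base 2167: x_0 = 2167^1323 mod 2647 = 2646. x_0 = 2646 ≡ −1, so 2167 is not a witness.
No listed base is a witness for 2647.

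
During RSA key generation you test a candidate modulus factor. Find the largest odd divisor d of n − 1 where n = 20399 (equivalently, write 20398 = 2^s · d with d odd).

10199

Halving: 20398 → 10199; 10199 is odd.
So 20398 = 2^1 · 10199.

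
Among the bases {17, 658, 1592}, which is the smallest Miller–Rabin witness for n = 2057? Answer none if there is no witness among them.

17

n − 1 = 2056 = 2^3 · 257, so s = 3 and d = 257.
Base 17: x_0 = 17^257 mod 2057 = 272. x_0 is neither 1 nor 2056, so continue squaring. x_1 = 272^2 mod 2057 = 1989. x_2 = 1989^2 mod 2057 = 510. Reached i = s−1 = 2 without hitting −1: 17 is a Miller–Rabin witness and 2057 is composite.
Base 658: x_0 = 658^257 mod 2057 = 1423. x_0 is neither 1 nor 2056, so continue squaring. x_1 = 1423^2 mod 2057 = 841. x_2 = 841^2 mod 2057 = 1730. Reached i = s−1 = 2 without hitting −1: 658 is a Miller–Rabin witness and 2057 is composite.
Base 1592: x_0 = 1592^257 mod 2057 = 1949. x_0 is neither 1 nor 2056, so continue squaring. x_1 = 1949^2 mod 2057 = 1379. x_2 = 1379^2 mod 2057 = 973. Reached i = s−1 = 2 without hitting −1: 1592 is a Miller–Rabin witness and 2057 is composite.
The smallest witness among the given bases is 17.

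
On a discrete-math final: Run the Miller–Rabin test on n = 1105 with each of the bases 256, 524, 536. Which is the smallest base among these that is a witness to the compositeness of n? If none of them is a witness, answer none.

524

n − 1 = 1104 = 2^4 · 69, so s = 4 and d = 69.
Base 256: x_0 = 256^69 mod 1105 = 1. x_0 = 1, so 256 is not a witness.
Base 524: x_0 = 524^69 mod 1105 = 454. x_0 is neither 1 nor 1104, so continue squaring. x_1 = 454^2 mod 1105 = 586. x_2 = 586^2 mod 1105 = 846. x_3 = 846^2 mod 1105 = 781. Reached i = s−1 = 3 without hitting −1: 524 is a Miller–Rabin witness and 1105 is composite.
Base 536: x_0 = 536^69 mod 1105 = 586. x_0 is neither 1 nor 1104, so continue squaring. x_1 = 586^2 mod 1105 = 846. x_2 = 846^2 mod 1105 = 781. x_3 = 781^2 mod 1105 = 1. x_3 = 1 but x_2 ≠ ±1, a nontrivial square root of 1 — 536 is a witness and 1105 is composite.
The smallest witness among the given bases is 524.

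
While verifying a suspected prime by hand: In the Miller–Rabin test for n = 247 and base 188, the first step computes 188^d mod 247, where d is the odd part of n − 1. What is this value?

n − 1 = 246 = 2^1 · 123, so s = 1 and d = 123.
Repeated squaring mod 247: 188^1 ≡ 188, 188^2 ≡ 23, 188^4 ≡ 35, 188^8 ≡ 237, 188^16 ≡ 100, 188^32 ≡ 120, 188^64 ≡ 74.
123 = 64 + 32 + 16 + 8 + 2 + 1, so 188^123 ≡ 74·120·100·237·23·188 ≡ 216 (mod 247).

216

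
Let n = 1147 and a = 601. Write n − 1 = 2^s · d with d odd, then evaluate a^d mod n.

n − 1 = 1146 = 2^1 · 573, so s = 1 and d = 573.
601^573 mod 1147 = 1046.

1046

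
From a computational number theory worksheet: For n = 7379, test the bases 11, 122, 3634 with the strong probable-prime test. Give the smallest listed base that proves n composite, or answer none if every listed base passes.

n − 1 = 7378 = 2^1 · 3689, so s = 1 and d = 3689.
Base 11: x_0 = 11^3689 mod 7379 = 6665. x_0 ∉ {1, 7378} and s = 1, so 11 is a Miller–Rabin witness and 7379 is composite.
Base 122: x_0 = 122^3689 mod 7379 = 685. x_0 ∉ {1, 7378} and s = 1, so 122 is a Miller–Rabin witness and 7379 is composite.
Base 3634: x_0 = 3634^3689 mod 7379 = 4394. x_0 ∉ {1, 7378} and s = 1, so 3634 is a Miller–Rabin witness and 7379 is composite.
The smallest witness among the given bases is 11.

11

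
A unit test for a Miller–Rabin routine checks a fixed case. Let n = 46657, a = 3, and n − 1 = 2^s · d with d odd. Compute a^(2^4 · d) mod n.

1

n − 1 = 46656 = 2^6 · 729, so s = 6 and d = 729.
x_0 = 3^729 mod 46657 = 19683.
x_1 = 19683^2 mod 46657 = 27418.
x_2 = 27418^2 mod 46657 = 9140.
x_3 = 9140^2 mod 46657 = 23570.
x_4 = 23570^2 mod 46657 = 1.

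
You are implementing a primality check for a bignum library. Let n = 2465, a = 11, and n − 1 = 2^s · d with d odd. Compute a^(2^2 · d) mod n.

n − 1 = 2464 = 2^5 · 77, so s = 5 and d = 77.
Repeated squaring mod 2465: 11^1 ≡ 11, 11^2 ≡ 121, 11^4 ≡ 2316, 11^8 ≡ 16, 11^16 ≡ 256, 11^32 ≡ 1446, 11^64 ≡ 596.
77 = 64 + 8 + 4 + 1, so 11^77 ≡ 596·16·2316·11 ≡ 1061 (mod 2465).
x_0 = 1061.
x_1 = 1061^2 mod 2465 = 1681.
x_2 = 1681^2 mod 2465 = 871.

871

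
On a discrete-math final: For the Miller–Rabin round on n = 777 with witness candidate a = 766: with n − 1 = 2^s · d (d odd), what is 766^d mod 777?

766

n − 1 = 776 = 2^3 · 97, so s = 3 and d = 97.
Repeated squaring mod 777: 766^1 ≡ 766, 766^2 ≡ 121, 766^4 ≡ 655, 766^8 ≡ 121, 766^16 ≡ 655, 766^32 ≡ 121, 766^64 ≡ 655.
97 = 64 + 32 + 1, so 766^97 ≡ 655·121·766 ≡ 766 (mod 777).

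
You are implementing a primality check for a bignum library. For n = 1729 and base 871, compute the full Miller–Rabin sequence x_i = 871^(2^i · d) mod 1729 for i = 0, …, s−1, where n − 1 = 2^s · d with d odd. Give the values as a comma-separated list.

n − 1 = 1728 = 2^6 · 27, so s = 6 and d = 27.
x_0 = 871^27 mod 1729 = 286.
x_1 = 286^2 mod 1729 = 533.
x_2 = 533^2 mod 1729 = 533.
x_3 = 533^2 mod 1729 = 533.
x_4 = 533^2 mod 1729 = 533.
x_5 = 533^2 mod 1729 = 533.

286, 533, 533, 533, 533, 533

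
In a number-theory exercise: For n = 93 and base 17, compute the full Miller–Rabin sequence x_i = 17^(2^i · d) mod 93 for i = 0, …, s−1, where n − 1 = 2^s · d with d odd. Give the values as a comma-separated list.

n − 1 = 92 = 2^2 · 23, so s = 2 and d = 23.
x_0 = 17^23 mod 93 = 44.
x_1 = 44^2 mod 93 = 76.

44, 76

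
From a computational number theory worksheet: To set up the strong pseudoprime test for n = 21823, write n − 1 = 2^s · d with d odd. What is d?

Halving: 21822 → 10911; 10911 is odd.
So 21822 = 2^1 · 10911.

10911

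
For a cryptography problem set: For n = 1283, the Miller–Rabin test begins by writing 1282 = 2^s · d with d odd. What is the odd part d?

641

Halving: 1282 → 641; 641 is odd.
So 1282 = 2^1 · 641.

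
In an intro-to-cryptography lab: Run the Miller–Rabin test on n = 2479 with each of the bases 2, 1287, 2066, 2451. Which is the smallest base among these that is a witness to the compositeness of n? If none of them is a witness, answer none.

n − 1 = 2478 = 2^1 · 1239, so s = 1 and d = 1239.
Base 2: x_0 = 2^1239 mod 2479 = 1836. x_0 ∉ {1, 2478} and s = 1, so 2 is a Miller–Rabin witness and 2479 is composite.
Base 1287: x_0 = 1287^1239 mod 2479 = 2337. x_0 ∉ {1, 2478} and s = 1, so 1287 is a Miller–Rabin witness and 2479 is composite.
Base 2066: x_0 = 2066^1239 mod 2479 = 265. x_0 ∉ {1, 2478} and s = 1, so 2066 is a Miller–Rabin witness and 2479 is composite.
Base 2451: x_0 = 2451^1239 mod 2479 = 417. x_0 ∉ {1, 2478} and s = 1, so 2451 is a Miller–Rabin witness and 2479 is composite.
The smallest witness among the given bases is 2.

2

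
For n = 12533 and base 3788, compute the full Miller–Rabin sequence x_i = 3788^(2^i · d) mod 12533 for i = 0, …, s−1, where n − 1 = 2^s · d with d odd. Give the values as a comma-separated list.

n − 1 = 12532 = 2^2 · 3133, so s = 2 and d = 3133.
x_0 = 3788^3133 mod 12533 = 5704.
x_1 = 5704^2 mod 12533 = 12481.

5704, 12481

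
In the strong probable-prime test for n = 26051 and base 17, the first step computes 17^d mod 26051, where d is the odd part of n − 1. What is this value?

15859

n − 1 = 26050 = 2^1 · 13025, so s = 1 and d = 13025.
17^13025 mod 26051 = 15859.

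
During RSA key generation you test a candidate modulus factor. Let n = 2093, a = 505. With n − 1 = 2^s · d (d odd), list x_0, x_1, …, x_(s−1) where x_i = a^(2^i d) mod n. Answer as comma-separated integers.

1471, 1772

n − 1 = 2092 = 2^2 · 523, so s = 2 and d = 523.
x_0 = 505^523 mod 2093 = 1471.
x_1 = 1471^2 mod 2093 = 1772.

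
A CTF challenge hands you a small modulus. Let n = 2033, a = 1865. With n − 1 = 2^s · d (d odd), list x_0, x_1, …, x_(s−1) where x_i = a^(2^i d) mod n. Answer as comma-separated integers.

n − 1 = 2032 = 2^4 · 127, so s = 4 and d = 127.
x_0 = 1865^127 mod 2033 = 1257.
x_1 = 1257^2 mod 2033 = 408.
x_2 = 408^2 mod 2033 = 1791.
x_3 = 1791^2 mod 2033 = 1640.

1257, 408, 1791, 1640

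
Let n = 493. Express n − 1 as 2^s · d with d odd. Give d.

Halving: 492 → 246 → 123; 123 is odd.
So 492 = 2^2 · 123.

123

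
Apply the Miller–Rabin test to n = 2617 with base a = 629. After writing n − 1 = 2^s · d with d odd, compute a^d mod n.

1950

n − 1 = 2616 = 2^3 · 327, so s = 3 and d = 327.
Repeated squaring mod 2617: 629^1 ≡ 629, 629^2 ≡ 474, 629^4 ≡ 2231, 629^8 ≡ 2444, 629^16 ≡ 1142, 629^32 ≡ 898, 629^64 ≡ 368, 629^128 ≡ 1957, 629^256 ≡ 1178.
327 = 256 + 64 + 4 + 2 + 1, so 629^327 ≡ 1178·368·2231·474·629 ≡ 1950 (mod 2617).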